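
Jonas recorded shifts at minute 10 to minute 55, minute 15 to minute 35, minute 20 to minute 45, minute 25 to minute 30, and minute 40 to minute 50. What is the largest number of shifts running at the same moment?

4

At minute 25, 4 of the intervals are simultaneously active.
No point has more.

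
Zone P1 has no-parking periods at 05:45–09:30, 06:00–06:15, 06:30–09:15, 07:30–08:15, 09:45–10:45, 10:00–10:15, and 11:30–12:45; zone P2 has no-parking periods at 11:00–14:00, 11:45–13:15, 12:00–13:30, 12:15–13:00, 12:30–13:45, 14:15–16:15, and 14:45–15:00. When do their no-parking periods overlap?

Merge the first list: 05:45–09:30, 09:45–10:45, 11:30–12:45.
Merge the second list: 11:00–14:00, 14:15–16:15.
05:45–09:30: no overlap with the second set.
09:45–10:45: no overlap with the second set.
11:30–12:45 meets the second set on 11:30–12:45.

11:30–12:45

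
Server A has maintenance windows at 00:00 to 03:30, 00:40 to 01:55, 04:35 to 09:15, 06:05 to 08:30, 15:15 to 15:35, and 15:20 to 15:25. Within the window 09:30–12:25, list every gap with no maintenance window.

After merging, the occupied span is 00:00-03:30, 04:35-09:15, 15:15-15:35.
Uncovered inside 09:30-12:25: 09:30-12:25.

09:30-12:25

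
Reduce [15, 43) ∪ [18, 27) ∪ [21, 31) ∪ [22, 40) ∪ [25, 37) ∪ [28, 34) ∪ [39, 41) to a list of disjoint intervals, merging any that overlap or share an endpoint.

[15, 43)

[18, 27) overlaps/touches [15, 43) → extend to [15, 43).
[21, 31) overlaps/touches [15, 43) → extend to [15, 43).
[22, 40) overlaps/touches [15, 43) → extend to [15, 43).
[25, 37) overlaps/touches [15, 43) → extend to [15, 43).
[28, 34) overlaps/touches [15, 43) → extend to [15, 43).
[39, 41) overlaps/touches [15, 43) → extend to [15, 43).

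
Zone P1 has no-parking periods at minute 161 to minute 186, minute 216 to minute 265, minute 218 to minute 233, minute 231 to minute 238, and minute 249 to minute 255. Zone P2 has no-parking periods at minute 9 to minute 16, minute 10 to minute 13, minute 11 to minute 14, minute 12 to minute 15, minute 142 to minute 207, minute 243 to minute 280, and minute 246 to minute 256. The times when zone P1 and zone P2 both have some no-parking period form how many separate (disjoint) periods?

2

A, merged: minute 161 to minute 186, minute 216 to minute 265.
B, merged: minute 9 to minute 16, minute 142 to minute 207, minute 243 to minute 280.
A ∩ B = minute 161 to minute 186, minute 243 to minute 265.
That is 2 disjoint pieces.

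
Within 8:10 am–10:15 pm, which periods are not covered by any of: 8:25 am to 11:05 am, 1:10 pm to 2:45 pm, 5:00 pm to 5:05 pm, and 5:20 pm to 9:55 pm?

After merging, the occupied span is 8:25 am–11:05 am, 1:10 pm–2:45 pm, 5:00 pm–5:05 pm, 5:20 pm–9:55 pm.
Complement within 8:10 am–10:15 pm: 8:10 am–8:25 am, 11:05 am–1:10 pm, 2:45 pm–5:00 pm, 5:05 pm–5:20 pm, 9:55 pm–10:15 pm.

8:10 am–8:25 am, 11:05 am–1:10 pm, 2:45 pm–5:00 pm, 5:05 pm–5:20 pm, 9:55 pm–10:15 pm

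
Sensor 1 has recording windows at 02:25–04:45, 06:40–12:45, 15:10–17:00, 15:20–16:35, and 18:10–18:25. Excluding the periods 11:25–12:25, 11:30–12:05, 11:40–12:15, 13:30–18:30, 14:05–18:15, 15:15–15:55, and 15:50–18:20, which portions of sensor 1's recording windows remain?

A, merged: 02:25–04:45, 06:40–12:45, 15:10–17:00, 18:10–18:25.
B, merged: 11:25–12:25, 13:30–18:30.
02:25–04:45: nothing removed.
06:40–12:45 \ B = 06:40–11:25, 12:25–12:45.
15:10–17:00: entirely removed.
18:10–18:25: entirely removed.

02:25–04:45, 06:40–11:25, 12:25–12:45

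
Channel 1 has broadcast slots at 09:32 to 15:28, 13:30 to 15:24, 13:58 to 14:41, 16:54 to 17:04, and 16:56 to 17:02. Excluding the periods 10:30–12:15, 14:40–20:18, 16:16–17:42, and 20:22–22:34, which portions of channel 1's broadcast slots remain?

09:32–10:30, 12:15–14:40

A, merged: 09:32–15:28, 16:54–17:04.
B, merged: 10:30–12:15, 14:40–20:18, 20:22–22:34.
09:32–15:28 \ B = 09:32–10:30, 12:15–14:40.
16:54–17:04: entirely removed.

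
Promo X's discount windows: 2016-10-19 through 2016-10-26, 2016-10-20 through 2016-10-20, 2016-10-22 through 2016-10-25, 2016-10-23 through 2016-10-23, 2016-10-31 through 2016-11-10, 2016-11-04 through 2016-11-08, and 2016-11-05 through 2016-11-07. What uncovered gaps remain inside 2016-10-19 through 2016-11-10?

2016-10-27 through 2016-10-30

After merging, the occupied span is 2016-10-19 through 2016-10-26, 2016-10-31 through 2016-11-10.
Uncovered inside 2016-10-19 through 2016-11-10: 2016-10-27 through 2016-10-30.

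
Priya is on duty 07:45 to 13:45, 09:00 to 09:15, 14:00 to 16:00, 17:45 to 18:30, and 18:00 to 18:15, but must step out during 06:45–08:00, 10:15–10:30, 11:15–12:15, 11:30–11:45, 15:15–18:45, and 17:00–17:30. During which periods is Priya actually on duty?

First set merges to 07:45–13:45, 14:00–16:00, 17:45–18:30.
Second set merges to 06:45–08:00, 10:15–10:30, 11:15–12:15, 15:15–18:45.
07:45–13:45 \ B = 08:00–10:15, 10:30–11:15, 12:15–13:45.
14:00–16:00 \ B = 14:00–15:15.
17:45–18:30: entirely removed.

08:00–10:15, 10:30–11:15, 12:15–13:45, 14:00–15:15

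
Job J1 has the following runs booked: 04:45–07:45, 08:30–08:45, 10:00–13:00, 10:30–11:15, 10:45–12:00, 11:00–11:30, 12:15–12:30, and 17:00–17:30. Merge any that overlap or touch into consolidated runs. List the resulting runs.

08:30–08:45 is disjoint → start new block.
10:00–13:00 is disjoint → start new block.
10:30–11:15 overlaps/touches 10:00–13:00 → extend to 10:00–13:00.
10:45–12:00 overlaps/touches 10:00–13:00 → extend to 10:00–13:00.
11:00–11:30 overlaps/touches 10:00–13:00 → extend to 10:00–13:00.
12:15–12:30 overlaps/touches 10:00–13:00 → extend to 10:00–13:00.
17:00–17:30 is disjoint → start new block.

04:45–07:45, 08:30–08:45, 10:00–13:00, 17:00–17:30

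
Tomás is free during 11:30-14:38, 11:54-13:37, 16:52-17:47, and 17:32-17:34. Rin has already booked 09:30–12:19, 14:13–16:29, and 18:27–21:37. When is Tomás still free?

12:19–14:13, 16:52–17:47

Merge the first list: 11:30–14:38, 16:52–17:47.
11:30–14:38 minus B → 12:19–14:13.
16:52–17:47: no B overlap → unchanged.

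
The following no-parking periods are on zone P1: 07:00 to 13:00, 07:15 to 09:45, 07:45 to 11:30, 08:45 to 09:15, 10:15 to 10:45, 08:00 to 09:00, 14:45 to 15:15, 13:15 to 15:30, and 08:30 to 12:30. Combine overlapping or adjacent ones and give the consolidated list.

Sort by start: 07:00-13:00, 07:15-09:45, 07:45-11:30, 08:00-09:00, 08:30-12:30, 08:45-09:15, 10:15-10:45, 13:15-15:30, 14:45-15:15.
07:15-09:45 overlaps/touches 07:00-13:00 → extend to 07:00-13:00.
07:45-11:30 overlaps/touches 07:00-13:00 → extend to 07:00-13:00.
08:00-09:00 overlaps/touches 07:00-13:00 → extend to 07:00-13:00.
08:30-12:30 overlaps/touches 07:00-13:00 → extend to 07:00-13:00.
08:45-09:15 overlaps/touches 07:00-13:00 → extend to 07:00-13:00.
10:15-10:45 overlaps/touches 07:00-13:00 → extend to 07:00-13:00.
13:15-15:30 is disjoint → start new block.
14:45-15:15 overlaps/touches 13:15-15:30 → extend to 13:15-15:30.

07:00-13:00, 13:15-15:30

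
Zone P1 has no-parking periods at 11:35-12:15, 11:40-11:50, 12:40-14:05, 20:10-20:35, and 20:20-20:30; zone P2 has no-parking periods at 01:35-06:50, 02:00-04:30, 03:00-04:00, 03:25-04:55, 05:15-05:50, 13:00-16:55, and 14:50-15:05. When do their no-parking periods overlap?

13:00–14:05

First set merges to 11:35–12:15, 12:40–14:05, 20:10–20:35.
Second set merges to 01:35–06:50, 13:00–16:55.
11:35–12:15 falls entirely outside B.
12:40–14:05 overlaps B on 13:00–14:05.
20:10–20:35 falls entirely outside B.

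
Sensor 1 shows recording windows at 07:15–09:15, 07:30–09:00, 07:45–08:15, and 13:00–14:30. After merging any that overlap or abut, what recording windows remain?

07:30–09:00 overlaps/touches 07:15–09:15 → extend to 07:15–09:15.
07:45–08:15 overlaps/touches 07:15–09:15 → extend to 07:15–09:15.
13:00–14:30 is disjoint → start new block.

07:15–09:15, 13:00–14:30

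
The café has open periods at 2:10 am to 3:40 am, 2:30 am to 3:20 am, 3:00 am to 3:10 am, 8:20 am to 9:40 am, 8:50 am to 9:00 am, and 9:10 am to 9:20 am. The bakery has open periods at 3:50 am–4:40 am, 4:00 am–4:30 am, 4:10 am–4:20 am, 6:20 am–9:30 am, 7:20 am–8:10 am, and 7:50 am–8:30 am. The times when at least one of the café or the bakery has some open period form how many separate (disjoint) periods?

A, merged: 2:10 am-3:40 am, 8:20 am-9:40 am.
B, merged: 3:50 am-4:40 am, 6:20 am-9:30 am.
A ∪ B = 2:10 am-3:40 am, 3:50 am-4:40 am, 6:20 am-9:40 am.
That is 3 disjoint pieces.

3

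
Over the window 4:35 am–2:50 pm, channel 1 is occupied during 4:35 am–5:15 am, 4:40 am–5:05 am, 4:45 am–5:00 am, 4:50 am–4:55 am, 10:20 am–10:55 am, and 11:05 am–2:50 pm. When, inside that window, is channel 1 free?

After merging, the occupied span is 4:35 am–5:15 am, 10:20 am–10:55 am, 11:05 am–2:50 pm.
Complement within 4:35 am–2:50 pm: 5:15 am–10:20 am, 10:55 am–11:05 am.

5:15 am–10:20 am, 10:55 am–11:05 am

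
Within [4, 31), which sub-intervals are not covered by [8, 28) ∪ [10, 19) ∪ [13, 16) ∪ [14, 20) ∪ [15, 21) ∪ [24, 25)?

[4, 8) ∪ [28, 31)

After merging, the occupied span is [8, 28).
Uncovered inside [4, 31): [4, 8), [28, 31).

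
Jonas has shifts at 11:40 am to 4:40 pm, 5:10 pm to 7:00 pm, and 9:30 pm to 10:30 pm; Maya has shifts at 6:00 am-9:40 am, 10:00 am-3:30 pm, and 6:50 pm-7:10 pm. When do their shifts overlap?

11:40 am–3:30 pm, 6:50 pm–7:00 pm

11:40 am–4:40 pm ∩ B → 11:40 am–3:30 pm.
5:10 pm–7:00 pm ∩ B → 6:50 pm–7:00 pm.
9:30 pm–10:30 pm meets no B interval.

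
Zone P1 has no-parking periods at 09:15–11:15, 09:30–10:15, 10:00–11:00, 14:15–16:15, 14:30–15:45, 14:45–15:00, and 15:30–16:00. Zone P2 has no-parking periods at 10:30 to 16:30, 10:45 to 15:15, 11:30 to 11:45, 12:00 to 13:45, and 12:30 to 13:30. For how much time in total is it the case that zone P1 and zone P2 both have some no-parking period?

2 h 45 min

Merge the first list: 09:15–11:15, 14:15–16:15.
Merge the second list: 10:30–16:30.
A ∩ B = 10:30–11:15, 14:15–16:15.
Total: 45 min + 2 h = 2 h 45 min.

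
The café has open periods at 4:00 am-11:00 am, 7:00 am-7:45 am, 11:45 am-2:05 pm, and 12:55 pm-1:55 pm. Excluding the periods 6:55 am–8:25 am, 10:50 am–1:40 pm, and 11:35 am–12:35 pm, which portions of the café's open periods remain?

A, merged: 4:00 am–11:00 am, 11:45 am–2:05 pm.
B, merged: 6:55 am–8:25 am, 10:50 am–1:40 pm.
4:00 am–11:00 am with B removed leaves 4:00 am–6:55 am, 8:25 am–10:50 am.
11:45 am–2:05 pm with B removed leaves 1:40 pm–2:05 pm.

4:00 am–6:55 am, 8:25 am–10:50 am, 1:40 pm–2:05 pm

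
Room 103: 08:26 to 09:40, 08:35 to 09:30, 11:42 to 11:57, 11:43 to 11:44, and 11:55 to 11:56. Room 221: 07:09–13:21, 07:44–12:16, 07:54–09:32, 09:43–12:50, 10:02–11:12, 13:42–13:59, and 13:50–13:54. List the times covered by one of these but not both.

07:09–08:26, 09:40–11:42, 11:57–13:21, 13:42–13:59

First set merges to 08:26–09:40, 11:42–11:57.
Second set merges to 07:09–13:21, 13:42–13:59.
A \ B = none.
B \ A = 07:09–08:26, 09:40–11:42, 11:57–13:21, 13:42–13:59.
Union of the two gives the symmetric difference.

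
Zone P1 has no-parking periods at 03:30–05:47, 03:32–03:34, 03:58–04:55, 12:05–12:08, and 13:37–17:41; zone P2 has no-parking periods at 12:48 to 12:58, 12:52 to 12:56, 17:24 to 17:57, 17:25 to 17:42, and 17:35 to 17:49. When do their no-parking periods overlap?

Merge the first list: 03:30-05:47, 12:05-12:08, 13:37-17:41.
Merge the second list: 12:48-12:58, 17:24-17:57.
03:30-05:47 meets no B interval.
12:05-12:08 meets no B interval.
13:37-17:41 ∩ B → 17:24-17:41.

17:24-17:41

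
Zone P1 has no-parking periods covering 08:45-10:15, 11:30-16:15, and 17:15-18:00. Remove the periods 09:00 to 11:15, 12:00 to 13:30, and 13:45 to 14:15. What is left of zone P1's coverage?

08:45–10:15 with B removed leaves 08:45–09:00.
11:30–16:15 with B removed leaves 11:30–12:00, 13:30–13:45, 14:15–16:15.
17:15–18:00 is untouched.

08:45–09:00, 11:30–12:00, 13:30–13:45, 14:15–16:15, 17:15–18:00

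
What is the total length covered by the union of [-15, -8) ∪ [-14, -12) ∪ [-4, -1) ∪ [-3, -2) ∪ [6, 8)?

12

Merged: [-15, -8), [-4, -1), [6, 8).
Lengths: 7 + 3 + 2 = 12.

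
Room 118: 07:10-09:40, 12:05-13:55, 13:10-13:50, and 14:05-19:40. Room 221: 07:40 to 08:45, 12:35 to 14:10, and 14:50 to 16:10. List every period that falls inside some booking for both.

A, merged: 07:10–09:40, 12:05–13:55, 14:05–19:40.
07:10–09:40 meets the second set on 07:40–08:45.
12:05–13:55 meets the second set on 12:35–13:55.
14:05–19:40 meets the second set on 14:05–14:10, 14:50–16:10.

07:40–08:45, 12:35–13:55, 14:05–14:10, 14:50–16:10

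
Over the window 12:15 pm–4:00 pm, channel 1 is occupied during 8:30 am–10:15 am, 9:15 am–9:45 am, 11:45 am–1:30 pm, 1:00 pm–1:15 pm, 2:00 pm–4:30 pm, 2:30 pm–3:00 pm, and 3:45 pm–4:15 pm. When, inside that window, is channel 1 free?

After merging, the occupied span is 8:30 am-10:15 am, 11:45 am-1:30 pm, 2:00 pm-4:30 pm.
Complement within 12:15 pm-4:00 pm: 1:30 pm-2:00 pm.

1:30 pm-2:00 pm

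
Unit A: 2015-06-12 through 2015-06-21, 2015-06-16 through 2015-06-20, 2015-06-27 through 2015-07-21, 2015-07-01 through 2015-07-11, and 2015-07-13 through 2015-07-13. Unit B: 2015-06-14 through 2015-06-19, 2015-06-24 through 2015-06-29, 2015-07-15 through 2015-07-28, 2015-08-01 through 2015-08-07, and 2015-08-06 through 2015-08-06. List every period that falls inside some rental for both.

Merge the first list: 2015-06-12 through 2015-06-21, 2015-06-27 through 2015-07-21.
Merge the second list: 2015-06-14 through 2015-06-19, 2015-06-24 through 2015-06-29, 2015-07-15 through 2015-07-28, 2015-08-01 through 2015-08-07.
2015-06-12 through 2015-06-21 overlaps B on 2015-06-14 through 2015-06-19.
2015-06-27 through 2015-07-21 overlaps B on 2015-06-27 through 2015-06-29, 2015-07-15 through 2015-07-21.

2015-06-14 through 2015-06-19, 2015-06-27 through 2015-06-29, 2015-07-15 through 2015-07-21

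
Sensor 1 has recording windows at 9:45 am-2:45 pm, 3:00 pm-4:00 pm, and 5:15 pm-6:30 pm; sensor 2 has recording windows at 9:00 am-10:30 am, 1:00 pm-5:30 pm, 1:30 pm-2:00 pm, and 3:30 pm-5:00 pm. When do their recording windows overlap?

9:45 am-10:30 am, 1:00 pm-2:45 pm, 3:00 pm-4:00 pm, 5:15 pm-5:30 pm

Second set merges to 9:00 am-10:30 am, 1:00 pm-5:30 pm.
9:45 am-2:45 pm overlaps B on 9:45 am-10:30 am, 1:00 pm-2:45 pm.
3:00 pm-4:00 pm overlaps B on 3:00 pm-4:00 pm.
5:15 pm-6:30 pm overlaps B on 5:15 pm-5:30 pm.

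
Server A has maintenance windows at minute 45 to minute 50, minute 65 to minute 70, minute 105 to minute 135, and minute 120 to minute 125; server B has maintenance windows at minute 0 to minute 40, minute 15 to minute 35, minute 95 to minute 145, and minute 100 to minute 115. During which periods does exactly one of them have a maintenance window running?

Merge the first list: minute 45 to minute 50, minute 65 to minute 70, minute 105 to minute 135.
Merge the second list: minute 0 to minute 40, minute 95 to minute 145.
Only in the first: minute 45 to minute 50, minute 65 to minute 70.
Only in the second: minute 0 to minute 40, minute 95 to minute 105, minute 135 to minute 145.
Together these are the periods covered by exactly one.

minute 0 to minute 40, minute 45 to minute 50, minute 65 to minute 70, minute 95 to minute 105, minute 135 to minute 145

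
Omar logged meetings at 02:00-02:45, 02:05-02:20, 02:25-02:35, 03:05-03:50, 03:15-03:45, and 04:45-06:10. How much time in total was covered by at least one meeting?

2 h 55 min

Merged: 02:00-02:45, 03:05-03:50, 04:45-06:10.
Lengths: 45 min + 45 min + 1 h 25 min = 2 h 55 min.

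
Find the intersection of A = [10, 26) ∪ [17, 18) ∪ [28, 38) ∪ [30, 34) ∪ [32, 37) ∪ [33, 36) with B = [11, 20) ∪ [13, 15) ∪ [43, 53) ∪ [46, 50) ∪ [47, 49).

First set merges to [10, 26), [28, 38).
Second set merges to [11, 20), [43, 53).
[10, 26) meets the second set on [11, 20).
[28, 38): no overlap with the second set.

[11, 20)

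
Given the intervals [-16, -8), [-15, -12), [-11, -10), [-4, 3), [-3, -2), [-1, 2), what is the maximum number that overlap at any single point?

2

At -15, 2 of the intervals are simultaneously active.
No point has more.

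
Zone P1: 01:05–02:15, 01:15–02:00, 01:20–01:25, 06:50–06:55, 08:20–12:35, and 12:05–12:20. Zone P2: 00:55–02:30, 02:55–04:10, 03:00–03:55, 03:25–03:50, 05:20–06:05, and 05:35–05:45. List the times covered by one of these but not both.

00:55–01:05, 02:15–02:30, 02:55–04:10, 05:20–06:05, 06:50–06:55, 08:20–12:35

Merge the first list: 01:05–02:15, 06:50–06:55, 08:20–12:35.
Merge the second list: 00:55–02:30, 02:55–04:10, 05:20–06:05.
Only in the first: 06:50–06:55, 08:20–12:35.
Only in the second: 00:55–01:05, 02:15–02:30, 02:55–04:10, 05:20–06:05.
Together these are the periods covered by exactly one.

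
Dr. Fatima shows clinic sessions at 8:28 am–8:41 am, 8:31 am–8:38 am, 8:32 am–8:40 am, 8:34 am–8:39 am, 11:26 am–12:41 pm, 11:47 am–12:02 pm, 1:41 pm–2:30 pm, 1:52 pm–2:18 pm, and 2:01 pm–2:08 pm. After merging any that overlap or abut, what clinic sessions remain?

8:31 am-8:38 am overlaps/touches 8:28 am-8:41 am → extend to 8:28 am-8:41 am.
8:32 am-8:40 am overlaps/touches 8:28 am-8:41 am → extend to 8:28 am-8:41 am.
8:34 am-8:39 am overlaps/touches 8:28 am-8:41 am → extend to 8:28 am-8:41 am.
11:26 am-12:41 pm is disjoint → start new block.
11:47 am-12:02 pm overlaps/touches 11:26 am-12:41 pm → extend to 11:26 am-12:41 pm.
1:41 pm-2:30 pm is disjoint → start new block.
1:52 pm-2:18 pm overlaps/touches 1:41 pm-2:30 pm → extend to 1:41 pm-2:30 pm.
2:01 pm-2:08 pm overlaps/touches 1:41 pm-2:30 pm → extend to 1:41 pm-2:30 pm.

8:28 am-8:41 am, 11:26 am-12:41 pm, 1:41 pm-2:30 pm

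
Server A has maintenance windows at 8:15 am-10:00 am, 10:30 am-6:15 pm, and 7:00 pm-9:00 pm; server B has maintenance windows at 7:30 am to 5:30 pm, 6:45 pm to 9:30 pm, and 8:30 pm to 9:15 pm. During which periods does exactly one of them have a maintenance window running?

7:30 am-8:15 am, 10:00 am-10:30 am, 5:30 pm-6:15 pm, 6:45 pm-7:00 pm, 9:00 pm-9:30 pm

Second set merges to 7:30 am-5:30 pm, 6:45 pm-9:30 pm.
A \ B = 5:30 pm-6:15 pm.
B \ A = 7:30 am-8:15 am, 10:00 am-10:30 am, 6:45 pm-7:00 pm, 9:00 pm-9:30 pm.
Union of the two gives the symmetric difference.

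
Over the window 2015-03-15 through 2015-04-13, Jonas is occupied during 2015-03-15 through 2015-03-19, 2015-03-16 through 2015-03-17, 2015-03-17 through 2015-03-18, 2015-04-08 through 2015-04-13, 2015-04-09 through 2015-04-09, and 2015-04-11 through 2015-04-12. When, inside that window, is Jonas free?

2015-03-20 through 2015-04-07

After merging, the occupied span is 2015-03-15 through 2015-03-19, 2015-04-08 through 2015-04-13.
Complement within 2015-03-15 through 2015-04-13: 2015-03-20 through 2015-04-07.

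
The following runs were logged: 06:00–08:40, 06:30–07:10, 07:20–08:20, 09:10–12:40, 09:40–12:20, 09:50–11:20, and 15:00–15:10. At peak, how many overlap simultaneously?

3

Sweep endpoints in order; track running count of active intervals.
Peak of 3 reached at 09:50.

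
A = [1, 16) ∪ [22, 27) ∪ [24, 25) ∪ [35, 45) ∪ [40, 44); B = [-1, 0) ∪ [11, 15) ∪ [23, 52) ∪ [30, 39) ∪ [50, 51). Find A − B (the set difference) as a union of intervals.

Merge the first list: [1, 16), [22, 27), [35, 45).
Merge the second list: [-1, 0), [11, 15), [23, 52).
[1, 16) \ B = [1, 11), [15, 16).
[22, 27) \ B = [22, 23).
[35, 45): entirely removed.

[1, 11) ∪ [15, 16) ∪ [22, 23)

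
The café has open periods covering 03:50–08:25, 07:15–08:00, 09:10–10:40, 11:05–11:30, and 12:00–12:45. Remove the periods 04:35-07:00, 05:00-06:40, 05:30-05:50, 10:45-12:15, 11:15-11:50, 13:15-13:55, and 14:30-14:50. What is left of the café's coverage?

03:50-04:35, 07:00-08:25, 09:10-10:40, 12:15-12:45

A, merged: 03:50-08:25, 09:10-10:40, 11:05-11:30, 12:00-12:45.
B, merged: 04:35-07:00, 10:45-12:15, 13:15-13:55, 14:30-14:50.
03:50-08:25 minus B → 03:50-04:35, 07:00-08:25.
09:10-10:40: no B overlap → unchanged.
11:05-11:30: fully covered by B → removed.
12:00-12:45 minus B → 12:15-12:45.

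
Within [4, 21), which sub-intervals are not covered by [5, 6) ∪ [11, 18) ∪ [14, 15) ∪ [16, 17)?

The merged coverage is [5, 6), [11, 18).
Complement within [4, 21): [4, 5), [6, 11), [18, 21).

[4, 5) ∪ [6, 11) ∪ [18, 21)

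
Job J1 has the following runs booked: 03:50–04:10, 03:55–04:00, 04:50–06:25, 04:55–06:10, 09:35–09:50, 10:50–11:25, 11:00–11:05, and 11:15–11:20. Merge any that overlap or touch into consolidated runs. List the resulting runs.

03:50–04:10, 04:50–06:25, 09:35–09:50, 10:50–11:25

03:55–04:00 overlaps/touches 03:50–04:10 → extend to 03:50–04:10.
04:50–06:25 is disjoint → start new block.
04:55–06:10 overlaps/touches 04:50–06:25 → extend to 04:50–06:25.
09:35–09:50 is disjoint → start new block.
10:50–11:25 is disjoint → start new block.
11:00–11:05 overlaps/touches 10:50–11:25 → extend to 10:50–11:25.
11:15–11:20 overlaps/touches 10:50–11:25 → extend to 10:50–11:25.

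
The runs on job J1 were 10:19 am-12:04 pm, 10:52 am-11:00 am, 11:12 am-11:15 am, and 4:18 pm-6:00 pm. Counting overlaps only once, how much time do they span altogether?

3 h 27 min

Merged: 10:19 am–12:04 pm, 4:18 pm–6:00 pm.
Lengths: 1 h 45 min + 1 h 42 min = 3 h 27 min.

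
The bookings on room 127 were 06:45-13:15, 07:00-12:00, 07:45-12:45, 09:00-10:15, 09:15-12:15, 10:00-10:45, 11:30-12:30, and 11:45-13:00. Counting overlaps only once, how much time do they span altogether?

Merged: 06:45–13:15.
Length: 6 h 30 min.

6 h 30 min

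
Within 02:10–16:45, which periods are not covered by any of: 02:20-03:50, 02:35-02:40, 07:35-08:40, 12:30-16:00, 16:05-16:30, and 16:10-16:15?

02:10–02:20, 03:50–07:35, 08:40–12:30, 16:00–16:05, 16:30–16:45

The merged coverage is 02:20–03:50, 07:35–08:40, 12:30–16:00, 16:05–16:30.
Complement within 02:10–16:45: 02:10–02:20, 03:50–07:35, 08:40–12:30, 16:00–16:05, 16:30–16:45.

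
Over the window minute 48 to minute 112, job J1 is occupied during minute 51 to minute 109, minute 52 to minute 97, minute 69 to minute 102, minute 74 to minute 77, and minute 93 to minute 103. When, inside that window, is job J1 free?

minute 48 to minute 51, minute 109 to minute 112

After merging, the occupied span is minute 51 to minute 109.
Complement within minute 48 to minute 112: minute 48 to minute 51, minute 109 to minute 112.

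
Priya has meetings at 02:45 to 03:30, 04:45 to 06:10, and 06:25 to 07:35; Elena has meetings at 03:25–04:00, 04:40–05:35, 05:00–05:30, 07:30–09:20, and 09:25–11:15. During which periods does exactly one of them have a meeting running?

02:45–03:25, 03:30–04:00, 04:40–04:45, 05:35–06:10, 06:25–07:30, 07:35–09:20, 09:25–11:15

Second set merges to 03:25–04:00, 04:40–05:35, 07:30–09:20, 09:25–11:15.
Only in the first: 02:45–03:25, 05:35–06:10, 06:25–07:30.
Only in the second: 03:30–04:00, 04:40–04:45, 07:35–09:20, 09:25–11:15.
Together these are the periods covered by exactly one.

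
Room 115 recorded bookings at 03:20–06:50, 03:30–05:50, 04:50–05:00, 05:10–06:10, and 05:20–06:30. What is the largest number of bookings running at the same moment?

4

Sweep endpoints in order; track running count of active intervals.
Peak of 4 reached at 05:20.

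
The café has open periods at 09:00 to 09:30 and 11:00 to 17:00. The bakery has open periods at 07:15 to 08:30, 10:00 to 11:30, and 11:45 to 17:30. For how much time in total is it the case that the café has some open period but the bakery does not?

45 min

A \ B = 09:00–09:30, 11:30–11:45.
Total: 30 min + 15 min = 45 min.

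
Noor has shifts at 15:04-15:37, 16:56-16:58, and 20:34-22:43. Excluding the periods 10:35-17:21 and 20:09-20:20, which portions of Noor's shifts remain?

15:04-15:37 lies entirely inside B → drops out.
16:56-16:58 lies entirely inside B → drops out.
20:34-22:43 is untouched.

20:34-22:43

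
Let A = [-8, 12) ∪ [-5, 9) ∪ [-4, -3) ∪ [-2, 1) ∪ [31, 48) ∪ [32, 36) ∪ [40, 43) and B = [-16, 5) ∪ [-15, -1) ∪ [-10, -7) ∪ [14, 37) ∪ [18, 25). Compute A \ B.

[5, 12) ∪ [37, 48)

First set merges to [-8, 12), [31, 48).
Second set merges to [-16, 5), [14, 37).
[-8, 12) minus B → [5, 12).
[31, 48) minus B → [37, 48).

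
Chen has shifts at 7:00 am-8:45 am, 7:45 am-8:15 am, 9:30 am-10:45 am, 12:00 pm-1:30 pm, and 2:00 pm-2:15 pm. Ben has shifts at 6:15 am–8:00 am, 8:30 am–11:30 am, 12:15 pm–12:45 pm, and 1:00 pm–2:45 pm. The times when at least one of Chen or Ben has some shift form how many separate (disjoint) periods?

2

Merge the first list: 7:00 am-8:45 am, 9:30 am-10:45 am, 12:00 pm-1:30 pm, 2:00 pm-2:15 pm.
A ∪ B = 6:15 am-11:30 am, 12:00 pm-2:45 pm.
That is 2 disjoint pieces.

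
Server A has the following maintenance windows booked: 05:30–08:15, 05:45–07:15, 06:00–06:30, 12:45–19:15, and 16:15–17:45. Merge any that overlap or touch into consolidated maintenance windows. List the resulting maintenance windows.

05:45-07:15 overlaps/touches 05:30-08:15 → extend to 05:30-08:15.
06:00-06:30 overlaps/touches 05:30-08:15 → extend to 05:30-08:15.
12:45-19:15 is disjoint → start new block.
16:15-17:45 overlaps/touches 12:45-19:15 → extend to 12:45-19:15.

05:30-08:15, 12:45-19:15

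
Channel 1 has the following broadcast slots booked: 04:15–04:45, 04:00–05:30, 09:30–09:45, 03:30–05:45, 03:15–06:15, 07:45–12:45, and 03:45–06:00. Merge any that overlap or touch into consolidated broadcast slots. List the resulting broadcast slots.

Sort by start: 03:15–06:15, 03:30–05:45, 03:45–06:00, 04:00–05:30, 04:15–04:45, 07:45–12:45, 09:30–09:45.
03:30–05:45 overlaps/touches 03:15–06:15 → extend to 03:15–06:15.
03:45–06:00 overlaps/touches 03:15–06:15 → extend to 03:15–06:15.
04:00–05:30 overlaps/touches 03:15–06:15 → extend to 03:15–06:15.
04:15–04:45 overlaps/touches 03:15–06:15 → extend to 03:15–06:15.
07:45–12:45 is disjoint → start new block.
09:30–09:45 overlaps/touches 07:45–12:45 → extend to 07:45–12:45.

03:15–06:15, 07:45–12:45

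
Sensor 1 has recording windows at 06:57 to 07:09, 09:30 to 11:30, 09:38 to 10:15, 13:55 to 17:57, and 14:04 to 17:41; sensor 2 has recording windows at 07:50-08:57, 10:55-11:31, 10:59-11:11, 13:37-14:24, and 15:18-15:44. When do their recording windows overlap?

10:55–11:30, 13:55–14:24, 15:18–15:44

Merge the first list: 06:57–07:09, 09:30–11:30, 13:55–17:57.
Merge the second list: 07:50–08:57, 10:55–11:31, 13:37–14:24, 15:18–15:44.
06:57–07:09 meets no B interval.
09:30–11:30 ∩ B → 10:55–11:30.
13:55–17:57 ∩ B → 13:55–14:24, 15:18–15:44.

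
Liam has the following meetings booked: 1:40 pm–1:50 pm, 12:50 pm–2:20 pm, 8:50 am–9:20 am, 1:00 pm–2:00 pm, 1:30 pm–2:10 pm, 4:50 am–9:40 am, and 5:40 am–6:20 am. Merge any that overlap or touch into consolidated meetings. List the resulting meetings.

4:50 am–9:40 am, 12:50 pm–2:20 pm

Sort by start: 4:50 am–9:40 am, 5:40 am–6:20 am, 8:50 am–9:20 am, 12:50 pm–2:20 pm, 1:00 pm–2:00 pm, 1:30 pm–2:10 pm, 1:40 pm–1:50 pm.
5:40 am–6:20 am overlaps/touches 4:50 am–9:40 am → extend to 4:50 am–9:40 am.
8:50 am–9:20 am overlaps/touches 4:50 am–9:40 am → extend to 4:50 am–9:40 am.
12:50 pm–2:20 pm is disjoint → start new block.
1:00 pm–2:00 pm overlaps/touches 12:50 pm–2:20 pm → extend to 12:50 pm–2:20 pm.
1:30 pm–2:10 pm overlaps/touches 12:50 pm–2:20 pm → extend to 12:50 pm–2:20 pm.
1:40 pm–1:50 pm overlaps/touches 12:50 pm–2:20 pm → extend to 12:50 pm–2:20 pm.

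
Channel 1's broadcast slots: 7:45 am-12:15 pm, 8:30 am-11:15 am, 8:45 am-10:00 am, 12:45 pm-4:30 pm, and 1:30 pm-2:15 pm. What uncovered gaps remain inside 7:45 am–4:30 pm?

12:15 pm–12:45 pm

Covered (merged): 7:45 am–12:15 pm, 12:45 pm–4:30 pm.
Gaps within 7:45 am–4:30 pm: 12:15 pm–12:45 pm.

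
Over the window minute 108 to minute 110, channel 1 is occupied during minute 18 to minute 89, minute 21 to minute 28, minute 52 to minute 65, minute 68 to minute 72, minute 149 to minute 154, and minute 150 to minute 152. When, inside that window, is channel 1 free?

minute 108 to minute 110

The merged coverage is minute 18 to minute 89, minute 149 to minute 154.
Complement within minute 108 to minute 110: minute 108 to minute 110.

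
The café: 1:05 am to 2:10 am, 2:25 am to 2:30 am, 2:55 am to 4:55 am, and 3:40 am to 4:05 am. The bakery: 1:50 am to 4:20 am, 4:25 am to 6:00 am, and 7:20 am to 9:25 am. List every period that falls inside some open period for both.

1:50 am–2:10 am, 2:25 am–2:30 am, 2:55 am–4:20 am, 4:25 am–4:55 am

Merge the first list: 1:05 am–2:10 am, 2:25 am–2:30 am, 2:55 am–4:55 am.
1:05 am–2:10 am meets the second set on 1:50 am–2:10 am.
2:25 am–2:30 am meets the second set on 2:25 am–2:30 am.
2:55 am–4:55 am meets the second set on 2:55 am–4:20 am, 4:25 am–4:55 am.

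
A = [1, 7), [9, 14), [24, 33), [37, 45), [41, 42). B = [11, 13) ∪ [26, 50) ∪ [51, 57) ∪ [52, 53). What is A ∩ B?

First set merges to [1, 7), [9, 14), [24, 33), [37, 45).
Second set merges to [11, 13), [26, 50), [51, 57).
[1, 7) falls entirely outside B.
[9, 14) overlaps B on [11, 13).
[24, 33) overlaps B on [26, 33).
[37, 45) overlaps B on [37, 45).

[11, 13) ∪ [26, 33) ∪ [37, 45)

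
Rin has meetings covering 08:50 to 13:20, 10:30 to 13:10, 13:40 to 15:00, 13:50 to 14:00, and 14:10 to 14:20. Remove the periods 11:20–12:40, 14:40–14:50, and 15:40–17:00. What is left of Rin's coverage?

08:50–11:20, 12:40–13:20, 13:40–14:40, 14:50–15:00

First set merges to 08:50–13:20, 13:40–15:00.
08:50–13:20 \ B = 08:50–11:20, 12:40–13:20.
13:40–15:00 \ B = 13:40–14:40, 14:50–15:00.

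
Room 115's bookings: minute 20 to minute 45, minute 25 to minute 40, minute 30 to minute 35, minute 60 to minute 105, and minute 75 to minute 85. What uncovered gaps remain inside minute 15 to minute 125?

The merged coverage is minute 20 to minute 45, minute 60 to minute 105.
Complement within minute 15 to minute 125: minute 15 to minute 20, minute 45 to minute 60, minute 105 to minute 125.

minute 15 to minute 20, minute 45 to minute 60, minute 105 to minute 125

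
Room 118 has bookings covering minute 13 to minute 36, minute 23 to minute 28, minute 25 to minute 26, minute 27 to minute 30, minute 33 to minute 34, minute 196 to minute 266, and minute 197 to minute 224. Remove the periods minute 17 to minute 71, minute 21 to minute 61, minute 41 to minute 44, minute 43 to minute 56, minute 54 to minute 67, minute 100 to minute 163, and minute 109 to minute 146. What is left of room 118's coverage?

minute 13 to minute 17, minute 196 to minute 266

A, merged: minute 13 to minute 36, minute 196 to minute 266.
B, merged: minute 17 to minute 71, minute 100 to minute 163.
minute 13 to minute 36 minus B → minute 13 to minute 17.
minute 196 to minute 266: no B overlap → unchanged.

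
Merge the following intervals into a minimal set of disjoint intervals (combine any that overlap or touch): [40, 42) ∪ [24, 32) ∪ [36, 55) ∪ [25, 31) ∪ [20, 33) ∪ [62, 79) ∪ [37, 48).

Sort by start: [20, 33), [24, 32), [25, 31), [36, 55), [37, 48), [40, 42), [62, 79).
[24, 32) overlaps/touches [20, 33) → extend to [20, 33).
[25, 31) overlaps/touches [20, 33) → extend to [20, 33).
[36, 55) is disjoint → start new block.
[37, 48) overlaps/touches [36, 55) → extend to [36, 55).
[40, 42) overlaps/touches [36, 55) → extend to [36, 55).
[62, 79) is disjoint → start new block.

[20, 33) ∪ [36, 55) ∪ [62, 79)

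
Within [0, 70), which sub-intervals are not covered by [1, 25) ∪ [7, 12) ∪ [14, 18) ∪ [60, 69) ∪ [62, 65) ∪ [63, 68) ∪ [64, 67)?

The merged coverage is [1, 25), [60, 69).
Gaps within [0, 70): [0, 1), [25, 60), [69, 70).

[0, 1) ∪ [25, 60) ∪ [69, 70)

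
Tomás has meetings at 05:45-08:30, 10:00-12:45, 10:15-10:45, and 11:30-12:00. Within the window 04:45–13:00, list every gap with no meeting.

04:45–05:45, 08:30–10:00, 12:45–13:00

After merging, the occupied span is 05:45–08:30, 10:00–12:45.
Gaps within 04:45–13:00: 04:45–05:45, 08:30–10:00, 12:45–13:00.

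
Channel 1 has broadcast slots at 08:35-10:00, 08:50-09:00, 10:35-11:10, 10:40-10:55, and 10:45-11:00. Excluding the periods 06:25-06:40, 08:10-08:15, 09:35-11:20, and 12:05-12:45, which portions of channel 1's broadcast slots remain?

08:35–09:35

First set merges to 08:35–10:00, 10:35–11:10.
08:35–10:00 \ B = 08:35–09:35.
10:35–11:10: entirely removed.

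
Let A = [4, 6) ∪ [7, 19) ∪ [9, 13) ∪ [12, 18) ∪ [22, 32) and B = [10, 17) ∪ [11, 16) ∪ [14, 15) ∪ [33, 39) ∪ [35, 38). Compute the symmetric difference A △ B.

A, merged: [4, 6), [7, 19), [22, 32).
B, merged: [10, 17), [33, 39).
Only in the first: [4, 6), [7, 10), [17, 19), [22, 32).
Only in the second: [33, 39).
Together these are the periods covered by exactly one.

[4, 6) ∪ [7, 10) ∪ [17, 19) ∪ [22, 32) ∪ [33, 39)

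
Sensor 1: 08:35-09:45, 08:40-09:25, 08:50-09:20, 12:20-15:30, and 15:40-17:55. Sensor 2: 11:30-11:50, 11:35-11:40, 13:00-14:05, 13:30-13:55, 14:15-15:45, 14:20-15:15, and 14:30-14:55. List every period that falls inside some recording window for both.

A, merged: 08:35-09:45, 12:20-15:30, 15:40-17:55.
B, merged: 11:30-11:50, 13:00-14:05, 14:15-15:45.
08:35-09:45 meets no B interval.
12:20-15:30 ∩ B → 13:00-14:05, 14:15-15:30.
15:40-17:55 ∩ B → 15:40-15:45.

13:00-14:05, 14:15-15:30, 15:40-15:45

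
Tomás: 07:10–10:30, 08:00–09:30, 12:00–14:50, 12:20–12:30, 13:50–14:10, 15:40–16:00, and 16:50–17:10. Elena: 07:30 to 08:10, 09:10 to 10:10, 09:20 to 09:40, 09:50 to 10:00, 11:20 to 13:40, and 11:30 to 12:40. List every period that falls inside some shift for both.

07:30–08:10, 09:10–10:10, 12:00–13:40

First set merges to 07:10–10:30, 12:00–14:50, 15:40–16:00, 16:50–17:10.
Second set merges to 07:30–08:10, 09:10–10:10, 11:20–13:40.
07:10–10:30 ∩ B → 07:30–08:10, 09:10–10:10.
12:00–14:50 ∩ B → 12:00–13:40.
15:40–16:00 meets no B interval.
16:50–17:10 meets no B interval.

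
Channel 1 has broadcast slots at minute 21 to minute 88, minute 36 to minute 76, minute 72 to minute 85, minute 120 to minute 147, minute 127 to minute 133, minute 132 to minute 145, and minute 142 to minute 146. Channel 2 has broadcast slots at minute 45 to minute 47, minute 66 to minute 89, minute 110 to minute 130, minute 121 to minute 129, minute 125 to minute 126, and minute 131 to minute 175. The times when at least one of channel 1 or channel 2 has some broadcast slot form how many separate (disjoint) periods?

A, merged: minute 21 to minute 88, minute 120 to minute 147.
B, merged: minute 45 to minute 47, minute 66 to minute 89, minute 110 to minute 130, minute 131 to minute 175.
A ∪ B = minute 21 to minute 89, minute 110 to minute 175.
That is 2 disjoint pieces.

2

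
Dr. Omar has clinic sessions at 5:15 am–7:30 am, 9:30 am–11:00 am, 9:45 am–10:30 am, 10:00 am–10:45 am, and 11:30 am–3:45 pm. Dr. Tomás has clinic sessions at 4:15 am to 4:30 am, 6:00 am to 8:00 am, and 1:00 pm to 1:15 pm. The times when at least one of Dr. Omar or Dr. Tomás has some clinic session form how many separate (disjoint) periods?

4

Merge the first list: 5:15 am-7:30 am, 9:30 am-11:00 am, 11:30 am-3:45 pm.
A ∪ B = 4:15 am-4:30 am, 5:15 am-8:00 am, 9:30 am-11:00 am, 11:30 am-3:45 pm.
That is 4 disjoint pieces.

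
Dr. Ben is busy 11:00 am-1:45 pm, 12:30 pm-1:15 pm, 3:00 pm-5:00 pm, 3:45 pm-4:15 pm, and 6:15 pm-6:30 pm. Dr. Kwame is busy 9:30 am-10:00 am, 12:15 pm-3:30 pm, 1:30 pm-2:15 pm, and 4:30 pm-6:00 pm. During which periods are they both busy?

Merge the first list: 11:00 am-1:45 pm, 3:00 pm-5:00 pm, 6:15 pm-6:30 pm.
Merge the second list: 9:30 am-10:00 am, 12:15 pm-3:30 pm, 4:30 pm-6:00 pm.
11:00 am-1:45 pm overlaps B on 12:15 pm-1:45 pm.
3:00 pm-5:00 pm overlaps B on 3:00 pm-3:30 pm, 4:30 pm-5:00 pm.
6:15 pm-6:30 pm falls entirely outside B.

12:15 pm-1:45 pm, 3:00 pm-3:30 pm, 4:30 pm-5:00 pm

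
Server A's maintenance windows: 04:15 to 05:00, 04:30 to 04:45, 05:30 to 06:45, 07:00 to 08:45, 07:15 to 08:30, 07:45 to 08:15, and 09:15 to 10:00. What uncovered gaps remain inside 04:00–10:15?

The merged coverage is 04:15–05:00, 05:30–06:45, 07:00–08:45, 09:15–10:00.
Gaps within 04:00–10:15: 04:00–04:15, 05:00–05:30, 06:45–07:00, 08:45–09:15, 10:00–10:15.

04:00–04:15, 05:00–05:30, 06:45–07:00, 08:45–09:15, 10:00–10:15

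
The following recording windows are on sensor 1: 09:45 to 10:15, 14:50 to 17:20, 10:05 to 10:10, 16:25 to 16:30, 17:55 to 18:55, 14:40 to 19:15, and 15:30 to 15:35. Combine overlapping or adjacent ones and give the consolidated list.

Sort by start: 09:45–10:15, 10:05–10:10, 14:40–19:15, 14:50–17:20, 15:30–15:35, 16:25–16:30, 17:55–18:55.
10:05–10:10 overlaps/touches 09:45–10:15 → extend to 09:45–10:15.
14:40–19:15 is disjoint → start new block.
14:50–17:20 overlaps/touches 14:40–19:15 → extend to 14:40–19:15.
15:30–15:35 overlaps/touches 14:40–19:15 → extend to 14:40–19:15.
16:25–16:30 overlaps/touches 14:40–19:15 → extend to 14:40–19:15.
17:55–18:55 overlaps/touches 14:40–19:15 → extend to 14:40–19:15.

09:45–10:15, 14:40–19:15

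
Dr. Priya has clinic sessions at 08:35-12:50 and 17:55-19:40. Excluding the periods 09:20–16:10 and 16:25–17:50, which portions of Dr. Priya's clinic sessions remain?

08:35–12:50 minus B → 08:35–09:20.
17:55–19:40: no B overlap → unchanged.

08:35–09:20, 17:55–19:40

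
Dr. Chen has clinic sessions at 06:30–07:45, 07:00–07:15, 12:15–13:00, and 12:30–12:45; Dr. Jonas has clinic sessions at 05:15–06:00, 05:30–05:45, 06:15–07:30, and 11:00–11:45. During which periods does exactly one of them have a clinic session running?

05:15–06:00, 06:15–06:30, 07:30–07:45, 11:00–11:45, 12:15–13:00

First set merges to 06:30–07:45, 12:15–13:00.
Second set merges to 05:15–06:00, 06:15–07:30, 11:00–11:45.
Only in the first: 07:30–07:45, 12:15–13:00.
Only in the second: 05:15–06:00, 06:15–06:30, 11:00–11:45.
Together these are the periods covered by exactly one.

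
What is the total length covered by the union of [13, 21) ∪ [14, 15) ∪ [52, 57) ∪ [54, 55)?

Merged: [13, 21), [52, 57).
Lengths: 8 + 5 = 13.

13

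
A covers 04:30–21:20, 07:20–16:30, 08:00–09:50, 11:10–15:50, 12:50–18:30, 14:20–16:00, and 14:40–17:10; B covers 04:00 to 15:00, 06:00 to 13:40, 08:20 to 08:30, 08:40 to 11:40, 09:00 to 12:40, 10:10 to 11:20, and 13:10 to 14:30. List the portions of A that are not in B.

15:00-21:20

Merge the first list: 04:30-21:20.
Merge the second list: 04:00-15:00.
04:30-21:20 \ B = 15:00-21:20.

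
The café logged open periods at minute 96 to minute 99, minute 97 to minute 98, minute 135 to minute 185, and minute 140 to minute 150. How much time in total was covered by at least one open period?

Merged: minute 96 to minute 99, minute 135 to minute 185.
Lengths: 3 minutes + 50 minutes = 53 minutes.

53 minutes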